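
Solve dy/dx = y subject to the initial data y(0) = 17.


General solution of y' = y is y = Ce^(x).
Apply y(0) = 17: C = 17.
Particular solution: y = 17e^(x).


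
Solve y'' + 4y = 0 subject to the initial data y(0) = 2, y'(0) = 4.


Characteristic roots of r² + 4 = 0 are ±2i, so y = C₁cos(2x) + C₂sin(2x).
Apply y(0) = 2: C₁ = 2. Differentiate and apply y'(0) = 4: 2·C₂ = 4, so C₂ = 2.
Particular solution: y = 2cos(2x) + 2sin(2x).


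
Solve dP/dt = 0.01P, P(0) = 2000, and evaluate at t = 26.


The ODE dP/dt = 0.01P has solution P(t) = P(0)e^(0.01t).
Substitute P(0) = 2000 and t = 26: P(26) = 2000 e^(0.26) ≈ 2594.


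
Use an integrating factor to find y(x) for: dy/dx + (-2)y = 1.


P(x) = -2 ⇒ μ = e^(-2x).
(μ y)' = e^(-2x) ⇒ μ y = -(1/2)e^(-2x) + C.
Divide by μ: y = -1/2 + Ce^(2x).


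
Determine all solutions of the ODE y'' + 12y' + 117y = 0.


Characteristic equation: r² + 12r + 117 = 0.
Discriminant is negative; roots r = -6 ± 9i (complex conjugate pair).
General solution uses e^(α x)(C₁ cos(β x) + C₂ sin(β x)): y = e^(-6x)(C₁cos(9x) + C₂sin(9x)).


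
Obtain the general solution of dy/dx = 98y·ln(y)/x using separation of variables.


Separate: dy/[y ln(y)] = 98 dx/x.
Substitute u = ln(y): du/u = 98 dx/x.
Integrate: ln|ln(y)| = 98ln|x| + C₀, hence ln(y) = C·x^98.


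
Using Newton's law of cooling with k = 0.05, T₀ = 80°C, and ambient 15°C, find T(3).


Newton's law: dT/dt = -k(T - T_a) has solution T(t) = T_a + (T₀ - T_a)e^(-kt).
Plug in T_a = 15, T₀ = 80, k = 0.05, t = 3: T(3) = 15 + (65)e^(-0.15) ≈ 70.9°C.


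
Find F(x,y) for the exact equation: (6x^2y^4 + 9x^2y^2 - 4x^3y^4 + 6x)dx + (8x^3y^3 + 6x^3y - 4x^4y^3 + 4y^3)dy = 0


Check exactness: ∂M/∂y = 24x^2y^3 + 18x^2y - 16x^3y^3 and ∂N/∂x = 24x^2y^3 + 18x^2y - 16x^3y^3; equal, so the equation is exact.
Integrate M with respect to x (treating y as constant): ∫M dx = 2x^3y^4 + 3x^3y^2 - x^4y^4 + 3x^2 + h(y).
Differentiate w.r.t. y and set equal to N: the x-dependent terms already match, leaving h'(y) = 4y^3. Integrate: h(y) = y^4.
So F(x,y) = 2x^3y^4 + 3x^3y^2 - x^4y^4 + y^4 + 3x^2.
General solution: 2x^3y^4 + 3x^3y^2 - x^4y^4 + y^4 + 3x^2 = C.


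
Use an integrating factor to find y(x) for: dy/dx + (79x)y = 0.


P(x) = 79x ⇒ μ = e^((79/2)x²).
Q(x) = 0 so μ y is constant: y = Ce^(-(79/2)x²).


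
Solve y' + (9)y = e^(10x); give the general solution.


P(x) = 9 ⇒ μ = e^(9x).
(μ y)' = e^(19x) ⇒ μ y = e^(19x)/19 + C.
Divide by μ: y = (1/19)e^(10x) + Ce^(-9x).


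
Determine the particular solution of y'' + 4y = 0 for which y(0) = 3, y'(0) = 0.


Characteristic roots of r² + 4 = 0 are ±2i, so y = C₁cos(2x) + C₂sin(2x).
Apply y(0) = 3: C₁ = 3. Differentiate and apply y'(0) = 0: 2·C₂ = 0, so C₂ = 0.
Particular solution: y = 3cos(2x).


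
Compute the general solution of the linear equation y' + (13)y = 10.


P(x) = 13, Q(x) = 10; integrating factor μ = e^(13x).
(μ y)' = 10e^(13x) ⇒ μ y = (10/13)e^(13x) + C.
Divide by μ: y = 10/13 + Ce^(-13x).


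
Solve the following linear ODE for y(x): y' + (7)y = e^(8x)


P(x) = 7 ⇒ μ = e^(7x).
(μ y)' = e^(15x) ⇒ μ y = e^(15x)/15 + C.
Divide by μ: y = (1/15)e^(8x) + Ce^(-7x).


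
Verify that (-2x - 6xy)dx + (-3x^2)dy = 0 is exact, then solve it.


Check exactness: ∂M/∂y = -6x and ∂N/∂x = -6x; equal, so the equation is exact.
Integrate M with respect to x (treating y as constant): ∫M dx = -x^2 - 3x^2y + h(y).
Differentiate w.r.t. y and set equal to N: all terms match, so h'(y) = 0 and h is a constant absorbed into C.
General solution: -x^2 - 3x^2y = C.


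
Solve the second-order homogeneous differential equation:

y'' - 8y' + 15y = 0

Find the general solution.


Characteristic equation: r² - 8r + 15 = 0.
Factor: (r - 3)(r - 5) = 0 ⇒ r = 3, 5 (distinct real).
General solution: y = C₁e^(3x) + C₂e^(5x).


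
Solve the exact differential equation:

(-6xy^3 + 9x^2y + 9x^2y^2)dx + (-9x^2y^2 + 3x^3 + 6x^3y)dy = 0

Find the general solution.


Check exactness: ∂M/∂y = -18xy^2 + 9x^2 + 18x^2y and ∂N/∂x = -18xy^2 + 9x^2 + 18x^2y; equal, so the equation is exact.
Integrate M with respect to x (treating y as constant): ∫M dx = -3x^2y^3 + 3x^3y + 3x^3y^2 + h(y).
Differentiate w.r.t. y and set equal to N: all terms match, so h'(y) = 0 and h is a constant absorbed into C.
General solution: -3x^2y^3 + 3x^3y + 3x^3y^2 = C.


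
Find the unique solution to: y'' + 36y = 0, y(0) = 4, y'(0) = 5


Characteristic roots of r² + 36 = 0 are ±6i, so y = C₁cos(6x) + C₂sin(6x).
Apply y(0) = 4: C₁ = 4. Differentiate and apply y'(0) = 5: 6·C₂ = 5, so C₂ = 5/6.
Particular solution: y = 4cos(6x) + (5/6)sin(6x).


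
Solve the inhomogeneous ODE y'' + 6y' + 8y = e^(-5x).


Characteristic roots of r² + 6r + 8 = 0 are -2, -4.
y_h = C₁e^(-2x) + C₂e^(-4x).
Forcing exponent -5 is not a characteristic root; try y_p = Ae^(-5x).
Substitute: A·(25 + (6)·-5 + (8)) = A·3 = 1, so A = 1/3.
General solution: y = C₁e^(-2x) + C₂e^(-4x) + (1/3)e^(-5x).


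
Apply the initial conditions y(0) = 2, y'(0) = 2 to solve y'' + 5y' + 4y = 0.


Characteristic roots of r² + 5r + 4 = 0 are -4, -1.
General solution y = c₁ e^(-4x) + c₂ e^(-x).
Apply y(0) = 2: c₁ + c₂ = 2. Apply y'(0) = 2: -4 c₁ - 1 c₂ = 2.
Solve: c₁ = -4/3, c₂ = 10/3.
Particular solution: y = -(4/3)e^(-4x) + (10/3)e^(-x).


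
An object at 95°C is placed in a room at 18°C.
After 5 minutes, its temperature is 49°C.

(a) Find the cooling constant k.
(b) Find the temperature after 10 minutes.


Newton's law: T(t) = T_a + (T₀ - T_a)e^(-kt).
(a) Use T(5) = 49: (49 - 18)/(95 - 18) = e^(-k·5), so k = -ln(0.403)/5 ≈ 0.1820.
(b) Apply k to t = 10: T(10) = 18 + (77)e^(-1.820) ≈ 30.5°C.


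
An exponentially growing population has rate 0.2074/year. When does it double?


Exponential growth: P(t) = P₀ e^(0.2074t). Set P(t)/P₀ = 2: e^(0.2074t) = 2.
Solve: t = ln(2)/0.2074 ≈ 3.34 years.


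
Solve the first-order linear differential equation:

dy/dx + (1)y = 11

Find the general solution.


P(x) = 1, Q(x) = 11; integrating factor μ = e^(x).
(μ y)' = 11e^(x) ⇒ μ y = 11e^(x) + C.
Divide by μ: y = 11 + Ce^(-x).


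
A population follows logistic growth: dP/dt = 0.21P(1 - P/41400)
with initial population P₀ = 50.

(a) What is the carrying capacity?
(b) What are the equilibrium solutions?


Logistic ODE dP/dt = 0.21P(1 - P/41400) has equilibria where dP/dt = 0, i.e. P = 0 or P = 41400.
The coefficient (1 - P/K) = 0 when P = K, identifying K = 41400 as the carrying capacity.
(a) K = 41400; (b) equilibria P = 0 and P = 41400.


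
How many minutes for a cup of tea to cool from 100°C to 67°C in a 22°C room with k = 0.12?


From T(t) = T_a + (T₀ - T_a)e^(-kt), set T(t) = 67:
(67 - 22) / (100 - 22) = e^(-0.12t), so t = -ln(0.577)/0.12 ≈ 4.6 minutes.


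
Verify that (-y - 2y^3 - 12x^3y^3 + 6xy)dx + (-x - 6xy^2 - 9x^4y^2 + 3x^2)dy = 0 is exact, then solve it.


Check exactness: ∂M/∂y = -1 - 6y^2 - 36x^3y^2 + 6x and ∂N/∂x = -1 - 6y^2 - 36x^3y^2 + 6x; equal, so the equation is exact.
Integrate M with respect to x (treating y as constant): ∫M dx = -xy - 2xy^3 - 3x^4y^3 + 3x^2y + h(y).
Differentiate w.r.t. y and set equal to N: all terms match, so h'(y) = 0 and h is a constant absorbed into C.
General solution: -xy - 2xy^3 - 3x^4y^3 + 3x^2y = C.


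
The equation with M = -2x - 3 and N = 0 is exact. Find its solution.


Check exactness: ∂M/∂y = 0 and ∂N/∂x = 0; equal, so the equation is exact.
Integrate M with respect to x (treating y as constant): ∫M dx = -x^2 - 3x + h(y).
Differentiate w.r.t. y and set equal to N: all terms match, so h'(y) = 0 and h is a constant absorbed into C.
General solution: -x^2 - 3x = C.


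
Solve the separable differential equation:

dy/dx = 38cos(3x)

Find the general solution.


g(y) = 1, so integrate directly: y = ∫ 38cos(3x) dx = (38/3)sin(3x) + C.


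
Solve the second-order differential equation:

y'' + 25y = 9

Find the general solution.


Homogeneous part: r² + 25 = 0 ⇒ r = ±5i, so y_h = C₁cos(5x) + C₂sin(5x).
Try constant y_p = A; plug in: 25A = 9 ⇒ A = 9/25.
General solution: y = C₁cos(5x) + C₂sin(5x) + 9/25.


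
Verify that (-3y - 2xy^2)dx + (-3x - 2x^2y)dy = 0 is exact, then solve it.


Check exactness: ∂M/∂y = -3 - 4xy and ∂N/∂x = -3 - 4xy; equal, so the equation is exact.
Integrate M with respect to x (treating y as constant): ∫M dx = -3xy - x^2y^2 + h(y).
Differentiate w.r.t. y and set equal to N: all terms match, so h'(y) = 0 and h is a constant absorbed into C.
General solution: -3xy - x^2y^2 = C.


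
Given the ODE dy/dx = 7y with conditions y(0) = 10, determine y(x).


General solution of y' = 7y is y = Ce^(7x).
Apply y(0) = 10: C = 10.
Particular solution: y = 10e^(7x).


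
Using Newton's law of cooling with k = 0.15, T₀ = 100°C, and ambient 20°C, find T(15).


Newton's law: dT/dt = -k(T - T_a) has solution T(t) = T_a + (T₀ - T_a)e^(-kt).
Plug in T_a = 20, T₀ = 100, k = 0.15, t = 15: T(15) = 20 + (80)e^(-2.25) ≈ 28.4°C.


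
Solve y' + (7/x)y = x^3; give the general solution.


P(x) = 7/x ⇒ μ = x^7.
(x^7 y)' = x^7·x^3 = x^10.
Integrate: x^7 y = x^11/(11) + C.
Solve for y: y = (1/11)x^4 + C/x^7.


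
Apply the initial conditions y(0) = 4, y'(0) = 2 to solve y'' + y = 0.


Characteristic roots of r² + 1 = 0 are ±1i, so y = C₁cos(x) + C₂sin(x).
Apply y(0) = 4: C₁ = 4. Differentiate and apply y'(0) = 2: 1·C₂ = 2, so C₂ = 2.
Particular solution: y = 4cos(x) + 2sin(x).


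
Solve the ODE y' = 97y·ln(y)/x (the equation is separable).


Separate: dy/[y ln(y)] = 97 dx/x.
Substitute u = ln(y): du/u = 97 dx/x.
Integrate: ln|ln(y)| = 97ln|x| + C₀, hence ln(y) = C·x^97.


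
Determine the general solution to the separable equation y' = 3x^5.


Integrate both sides with respect to x: y = ∫ 3x^5 dx = (1/2)x^6 + C.


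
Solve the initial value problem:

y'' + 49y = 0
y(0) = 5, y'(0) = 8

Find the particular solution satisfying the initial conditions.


Characteristic roots of r² + 49 = 0 are ±7i, so y = C₁cos(7x) + C₂sin(7x).
Apply y(0) = 5: C₁ = 5. Differentiate and apply y'(0) = 8: 7·C₂ = 8, so C₂ = 8/7.
Particular solution: y = 5cos(7x) + (8/7)sin(7x).


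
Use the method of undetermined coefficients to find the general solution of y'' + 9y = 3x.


Homogeneous: r² + 9 = 0 ⇒ r = ±3i, y_h = C₁cos(3x) + C₂sin(3x).
Polynomial forcing; try y_p = Ax + B. Then y_p'' + 9 y_p = 9(Ax + B) = 3x, so B = 0 and A = 1/3.
General solution: y = C₁cos(3x) + C₂sin(3x) + (1/3)x.


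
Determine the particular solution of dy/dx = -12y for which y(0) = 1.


General solution of y' = -12y is y = Ce^(-12x).
Apply y(0) = 1: C = 1.
Particular solution: y = e^(-12x).


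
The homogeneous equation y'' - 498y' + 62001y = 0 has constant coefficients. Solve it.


Characteristic equation: r² - 498r + 62001 = 0, i.e. (r - 249)² = 0.
Repeated root r = 249; include an x factor for the second linearly independent solution.
General solution: y = (C₁ + C₂x)e^(249x).


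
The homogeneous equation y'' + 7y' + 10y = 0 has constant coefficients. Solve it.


Characteristic equation: r² + 7r + 10 = 0.
Factor: (r + 2)(r + 5) = 0 ⇒ r = -2, -5 (distinct real).
General solution: y = C₁e^(-2x) + C₂e^(-5x).


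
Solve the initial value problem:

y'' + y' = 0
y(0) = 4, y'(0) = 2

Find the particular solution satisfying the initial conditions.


Characteristic roots of r² + r = 0 are 0, -1.
General solution y = c₁ + c₂ e^(-x).
Apply y(0) = 4: c₁ + c₂ = 4. Apply y'(0) = 2: 0 c₁ - 1 c₂ = 2.
Solve: c₁ = 6, c₂ = -2.
Particular solution: y = 6 - 2e^(-x).


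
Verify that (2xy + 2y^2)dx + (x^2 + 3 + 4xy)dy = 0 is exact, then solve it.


Check exactness: ∂M/∂y = 2x + 4y and ∂N/∂x = 2x + 4y; equal, so the equation is exact.
Integrate M with respect to x (treating y as constant): ∫M dx = x^2y + 2xy^2 + h(y).
Differentiate w.r.t. y and set equal to N: the x-dependent terms already match, leaving h'(y) = 3. Integrate: h(y) = 3y.
So F(x,y) = x^2y + 3y + 2xy^2.
General solution: x^2y + 3y + 2xy^2 = C.


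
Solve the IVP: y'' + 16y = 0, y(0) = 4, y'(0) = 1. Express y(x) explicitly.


Characteristic roots of r² + 16 = 0 are ±4i, so y = C₁cos(4x) + C₂sin(4x).
Apply y(0) = 4: C₁ = 4. Differentiate and apply y'(0) = 1: 4·C₂ = 1, so C₂ = 1/4.
Particular solution: y = 4cos(4x) + (1/4)sin(4x).


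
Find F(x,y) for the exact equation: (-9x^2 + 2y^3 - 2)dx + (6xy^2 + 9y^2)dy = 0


Check exactness: ∂M/∂y = 6y^2 and ∂N/∂x = 6y^2; equal, so the equation is exact.
Integrate M with respect to x (treating y as constant): ∫M dx = -3x^3 + 2xy^3 - 2x + h(y).
Differentiate w.r.t. y and set equal to N: the x-dependent terms already match, leaving h'(y) = 9y^2. Integrate: h(y) = 3y^3.
So F(x,y) = -3x^3 + 2xy^3 + 3y^3 - 2x.
General solution: -3x^3 + 2xy^3 + 3y^3 - 2x = C.


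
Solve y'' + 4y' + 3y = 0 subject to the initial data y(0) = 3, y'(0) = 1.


Characteristic roots of r² + 4r + 3 = 0 are -3, -1.
General solution y = c₁ e^(-3x) + c₂ e^(-x).
Apply y(0) = 3: c₁ + c₂ = 3. Apply y'(0) = 1: -3 c₁ - 1 c₂ = 1.
Solve: c₁ = -2, c₂ = 5.
Particular solution: y = -2e^(-3x) + 5e^(-x).


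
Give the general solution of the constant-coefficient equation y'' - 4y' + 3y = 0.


Characteristic equation: r² - 4r + 3 = 0.
Factor: (r - 3)(r - 1) = 0 ⇒ r = 3, 1 (distinct real).
General solution: y = C₁e^(3x) + C₂e^(x).


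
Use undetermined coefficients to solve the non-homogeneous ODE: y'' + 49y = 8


Homogeneous part: r² + 49 = 0 ⇒ r = ±7i, so y_h = C₁cos(7x) + C₂sin(7x).
Try constant y_p = A; plug in: 49A = 8 ⇒ A = 8/49.
General solution: y = C₁cos(7x) + C₂sin(7x) + 8/49.


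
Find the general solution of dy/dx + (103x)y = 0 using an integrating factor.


P(x) = 103x ⇒ μ = e^((103/2)x²).
Q(x) = 0 so μ y is constant: y = Ce^(-(103/2)x²).


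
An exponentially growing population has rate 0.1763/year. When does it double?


Exponential growth: P(t) = P₀ e^(0.1763t). Set P(t)/P₀ = 2: e^(0.1763t) = 2.
Solve: t = ln(2)/0.1763 ≈ 3.93 years.


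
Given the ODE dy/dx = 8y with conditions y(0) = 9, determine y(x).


General solution of y' = 8y is y = Ce^(8x).
Apply y(0) = 9: C = 9.
Particular solution: y = 9e^(8x).


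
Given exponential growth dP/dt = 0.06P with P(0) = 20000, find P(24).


The ODE dP/dt = 0.06P has solution P(t) = P(0)e^(0.06t).
Substitute P(0) = 20000 and t = 24: P(24) = 20000 e^(1.44) ≈ 84414.


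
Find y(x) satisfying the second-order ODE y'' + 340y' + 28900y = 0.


Characteristic equation: r² + 340r + 28900 = 0, i.e. (r + 170)² = 0.
Repeated root r = -170; include an x factor for the second linearly independent solution.
General solution: y = (C₁ + C₂x)e^(-170x).


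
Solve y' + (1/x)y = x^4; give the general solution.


P(x) = 1/x ⇒ μ = x^1.
(x^1 y)' = x^5 ⇒ x^1 y = x^6/(6) + C.
Solve for y: y = (1/6)x^5 + C/x^1.


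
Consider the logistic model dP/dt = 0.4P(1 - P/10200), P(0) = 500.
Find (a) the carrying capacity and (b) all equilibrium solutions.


Logistic ODE dP/dt = 0.4P(1 - P/10200) has equilibria where dP/dt = 0, i.e. P = 0 or P = 10200.
The coefficient (1 - P/K) = 0 when P = K, identifying K = 10200 as the carrying capacity.
(a) K = 10200; (b) equilibria P = 0 and P = 10200.


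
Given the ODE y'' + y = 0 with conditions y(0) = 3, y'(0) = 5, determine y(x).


Characteristic roots of r² + 1 = 0 are ±1i, so y = C₁cos(x) + C₂sin(x).
Apply y(0) = 3: C₁ = 3. Differentiate and apply y'(0) = 5: 1·C₂ = 5, so C₂ = 5.
Particular solution: y = 3cos(x) + 5sin(x).


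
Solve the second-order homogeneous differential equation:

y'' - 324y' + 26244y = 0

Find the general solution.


Characteristic equation: r² - 324r + 26244 = 0, i.e. (r - 162)² = 0.
Repeated root r = 162; include an x factor for the second linearly independent solution.
General solution: y = (C₁ + C₂x)e^(162x).


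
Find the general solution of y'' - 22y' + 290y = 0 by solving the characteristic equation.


Characteristic equation: r² - 22r + 290 = 0.
Discriminant is negative; roots r = 11 ± 13i (complex conjugate pair).
General solution uses e^(α x)(C₁ cos(β x) + C₂ sin(β x)): y = e^(11x)(C₁cos(13x) + C₂sin(13x)).


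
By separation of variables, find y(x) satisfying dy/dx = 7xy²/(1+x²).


Separate: dy/y² = 7x/(1+x²) dx.
Integrate LHS: ∫ dy/y² = -1/y.
Integrate RHS via u = 1+x²: (7/2)ln(1+x²) + C.
Result: -1/y = (7/2)ln(1+x²) + C.


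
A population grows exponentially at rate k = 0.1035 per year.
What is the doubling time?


Exponential growth: P(t) = P₀ e^(0.1035t). Set P(t)/P₀ = 2: e^(0.1035t) = 2.
Solve: t = ln(2)/0.1035 ≈ 6.70 years.


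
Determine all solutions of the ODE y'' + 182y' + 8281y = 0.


Characteristic equation: r² + 182r + 8281 = 0, i.e. (r + 91)² = 0.
Repeated root r = -91; include an x factor for the second linearly independent solution.
General solution: y = (C₁ + C₂x)e^(-91x).


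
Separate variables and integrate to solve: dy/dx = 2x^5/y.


Separate variables: y dy = 2x^5 dx.
Integrate both sides: y²/2 = (1/3)x^6 + C₀.
Multiply by 2: y² = (2/3)x^6 + C.


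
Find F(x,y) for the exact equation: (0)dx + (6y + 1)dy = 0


Check exactness: ∂M/∂y = 0 and ∂N/∂x = 0; equal, so the equation is exact.
Integrate M with respect to x (treating y as constant): ∫M dx = 0 + h(y).
Differentiate w.r.t. y and set equal to N: the x-dependent terms already match, leaving h'(y) = 6y + 1. Integrate: h(y) = 3y^2 + y.
So F(x,y) = 3y^2 + y.
General solution: 3y^2 + y = C.


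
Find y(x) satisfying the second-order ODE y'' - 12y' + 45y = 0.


Characteristic equation: r² - 12r + 45 = 0.
Discriminant is negative; roots r = 6 ± 3i (complex conjugate pair).
General solution uses e^(α x)(C₁ cos(β x) + C₂ sin(β x)): y = e^(6x)(C₁cos(3x) + C₂sin(3x)).


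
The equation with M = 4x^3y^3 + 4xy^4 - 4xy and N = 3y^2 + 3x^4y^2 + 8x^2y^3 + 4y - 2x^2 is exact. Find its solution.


Check exactness: ∂M/∂y = 12x^3y^2 + 16xy^3 - 4x and ∂N/∂x = 12x^3y^2 + 16xy^3 - 4x; equal, so the equation is exact.
Integrate M with respect to x (treating y as constant): ∫M dx = x^4y^3 + 2x^2y^4 - 2x^2y + h(y).
Differentiate w.r.t. y and set equal to N: the x-dependent terms already match, leaving h'(y) = 3y^2 + 4y. Integrate: h(y) = y^3 + 2y^2.
So F(x,y) = y^3 + x^4y^3 + 2x^2y^4 + 2y^2 - 2x^2y.
General solution: y^3 + x^4y^3 + 2x^2y^4 + 2y^2 - 2x^2y = C.


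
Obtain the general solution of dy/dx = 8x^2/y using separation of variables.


Separate variables: y dy = 8x^2 dx.
Integrate both sides: y²/2 = (8/3)x^3 + C₀.
Multiply by 2: y² = (16/3)x^3 + C.


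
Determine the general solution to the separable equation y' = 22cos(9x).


g(y) = 1, so integrate directly: y = ∫ 22cos(9x) dx = (22/9)sin(9x) + C.


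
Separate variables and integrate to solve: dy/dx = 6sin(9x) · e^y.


Separate: e^(-y) dy = 6sin(9x) dx.
Integrate: -e^(-y) = -(2/3)cos(9x) + C₀.
Rearrange: e^(-y) = (2/3)cos(9x) + C.


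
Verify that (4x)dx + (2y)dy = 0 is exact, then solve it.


Check exactness: ∂M/∂y = 0 and ∂N/∂x = 0; equal, so the equation is exact.
Integrate M with respect to x (treating y as constant): ∫M dx = 2x^2 + h(y).
Differentiate w.r.t. y and set equal to N: the x-dependent terms already match, leaving h'(y) = 2y. Integrate: h(y) = y^2.
So F(x,y) = 2x^2 + y^2.
General solution: 2x^2 + y^2 = C.


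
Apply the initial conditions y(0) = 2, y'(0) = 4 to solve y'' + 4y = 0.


Characteristic roots of r² + 4 = 0 are ±2i, so y = C₁cos(2x) + C₂sin(2x).
Apply y(0) = 2: C₁ = 2. Differentiate and apply y'(0) = 4: 2·C₂ = 4, so C₂ = 2.
Particular solution: y = 2cos(2x) + 2sin(2x).


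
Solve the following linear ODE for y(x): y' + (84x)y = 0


P(x) = 84x ⇒ μ = e^(42x²).
Q(x) = 0 so μ y is constant: y = Ce^(-42x²).


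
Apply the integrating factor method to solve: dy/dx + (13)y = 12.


P(x) = 13, Q(x) = 12; integrating factor μ = e^(13x).
(μ y)' = 12e^(13x) ⇒ μ y = (12/13)e^(13x) + C.
Divide by μ: y = 12/13 + Ce^(-13x).


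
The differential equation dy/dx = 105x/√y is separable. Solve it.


Separate: √y dy = 105x dx.
Integrate: (2/3)y^(3/2) = (105/2)x² + C.


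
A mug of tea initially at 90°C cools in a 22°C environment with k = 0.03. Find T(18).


Newton's law: dT/dt = -k(T - T_a) has solution T(t) = T_a + (T₀ - T_a)e^(-kt).
Plug in T_a = 22, T₀ = 90, k = 0.03, t = 18: T(18) = 22 + (68)e^(-0.54) ≈ 61.6°C.


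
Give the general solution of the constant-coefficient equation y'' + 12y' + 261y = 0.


Characteristic equation: r² + 12r + 261 = 0.
Discriminant is negative; roots r = -6 ± 15i (complex conjugate pair).
General solution uses e^(α x)(C₁ cos(β x) + C₂ sin(β x)): y = e^(-6x)(C₁cos(15x) + C₂sin(15x)).


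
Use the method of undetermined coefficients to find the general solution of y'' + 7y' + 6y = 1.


Characteristic roots of r² + 7r + 6 = 0 are -6, -1.
y_h = C₁e^(-6x) + C₂e^(-x).
Constant forcing; try y_p = A. Then 6A = 1 ⇒ A = 1/6.
General solution: y = C₁e^(-6x) + C₂e^(-x) + 1/6.


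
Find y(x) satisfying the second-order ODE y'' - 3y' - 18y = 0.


Characteristic equation: r² - 3r - 18 = 0.
Factor: (r + 3)(r - 6) = 0 ⇒ r = -3, 6 (distinct real).
General solution: y = C₁e^(-3x) + C₂e^(6x).


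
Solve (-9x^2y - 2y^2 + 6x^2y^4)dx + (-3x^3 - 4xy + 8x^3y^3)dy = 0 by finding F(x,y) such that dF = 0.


Check exactness: ∂M/∂y = -9x^2 - 4y + 24x^2y^3 and ∂N/∂x = -9x^2 - 4y + 24x^2y^3; equal, so the equation is exact.
Integrate M with respect to x (treating y as constant): ∫M dx = -3x^3y - 2xy^2 + 2x^3y^4 + h(y).
Differentiate w.r.t. y and set equal to N: all terms match, so h'(y) = 0 and h is a constant absorbed into C.
General solution: -3x^3y - 2xy^2 + 2x^3y^4 = C.


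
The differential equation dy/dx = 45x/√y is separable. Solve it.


Separate: √y dy = 45x dx.
Integrate: (2/3)y^(3/2) = (45/2)x² + C.


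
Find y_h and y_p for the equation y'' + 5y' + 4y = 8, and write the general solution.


Characteristic roots of r² + 5r + 4 = 0 are -1, -4.
y_h = C₁e^(-x) + C₂e^(-4x).
Constant forcing; try y_p = A. Then 4A = 8 ⇒ A = 2.
General solution: y = C₁e^(-x) + C₂e^(-4x) + 2.


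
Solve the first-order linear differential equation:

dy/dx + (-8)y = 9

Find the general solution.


P(x) = -8 ⇒ μ = e^(-8x).
(μ y)' = 9e^(-8x) ⇒ μ y = -(9/8)e^(-8x) + C.
Divide by μ: y = -9/8 + Ce^(8x).


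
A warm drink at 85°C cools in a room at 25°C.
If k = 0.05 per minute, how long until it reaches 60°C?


From T(t) = T_a + (T₀ - T_a)e^(-kt), set T(t) = 60:
(60 - 25) / (85 - 25) = e^(-0.05t), so t = -ln(0.583)/0.05 ≈ 10.8 minutes.


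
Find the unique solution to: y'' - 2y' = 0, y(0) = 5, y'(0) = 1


Characteristic roots of r² - 2r = 0 are 2, 0.
General solution y = c₁ e^(2x) + c₂.
Apply y(0) = 5: c₁ + c₂ = 5. Apply y'(0) = 1: 2 c₁ + 0 c₂ = 1.
Solve: c₁ = 1/2, c₂ = 9/2.
Particular solution: y = (1/2)e^(2x) + 9/2.


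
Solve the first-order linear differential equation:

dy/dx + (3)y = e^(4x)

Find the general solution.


P(x) = 3 ⇒ μ = e^(3x).
(μ y)' = e^(7x) ⇒ μ y = e^(7x)/7 + C.
Divide by μ: y = (1/7)e^(4x) + Ce^(-3x).


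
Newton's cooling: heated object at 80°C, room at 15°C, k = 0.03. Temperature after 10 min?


Newton's law: dT/dt = -k(T - T_a) has solution T(t) = T_a + (T₀ - T_a)e^(-kt).
Plug in T_a = 15, T₀ = 80, k = 0.03, t = 10: T(10) = 15 + (65)e^(-0.30) ≈ 63.2°C.


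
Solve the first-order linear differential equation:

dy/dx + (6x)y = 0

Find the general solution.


P(x) = 6x ⇒ μ = e^(3x²).
Q(x) = 0 so μ y is constant: y = Ce^(-3x²).


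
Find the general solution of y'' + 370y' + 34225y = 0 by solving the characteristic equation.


Characteristic equation: r² + 370r + 34225 = 0, i.e. (r + 185)² = 0.
Repeated root r = -185; include an x factor for the second linearly independent solution.
General solution: y = (C₁ + C₂x)e^(-185x).


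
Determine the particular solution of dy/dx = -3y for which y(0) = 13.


General solution of y' = -3y is y = Ce^(-3x).
Apply y(0) = 13: C = 13.
Particular solution: y = 13e^(-3x).


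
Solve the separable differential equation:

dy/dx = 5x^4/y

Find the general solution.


Separate variables: y dy = 5x^4 dx.
Integrate both sides: y²/2 = x^5 + C₀.
Multiply by 2: y² = 2x^5 + C.


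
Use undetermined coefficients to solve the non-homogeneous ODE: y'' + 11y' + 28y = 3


Characteristic roots of r² + 11r + 28 = 0 are -4, -7.
y_h = C₁e^(-4x) + C₂e^(-7x).
Constant forcing; try y_p = A. Then 28A = 3 ⇒ A = 3/28.
General solution: y = C₁e^(-4x) + C₂e^(-7x) + 3/28.


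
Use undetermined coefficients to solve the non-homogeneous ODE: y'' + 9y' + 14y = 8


Characteristic roots of r² + 9r + 14 = 0 are -2, -7.
y_h = C₁e^(-2x) + C₂e^(-7x).
Constant forcing; try y_p = A. Then 14A = 8 ⇒ A = 4/7.
General solution: y = C₁e^(-2x) + C₂e^(-7x) + 4/7.


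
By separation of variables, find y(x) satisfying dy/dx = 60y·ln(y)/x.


Separate: dy/[y ln(y)] = 60 dx/x.
Substitute u = ln(y): du/u = 60 dx/x.
Integrate: ln|ln(y)| = 60ln|x| + C₀, hence ln(y) = C·x^60.


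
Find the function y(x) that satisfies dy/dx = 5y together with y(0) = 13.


General solution of y' = 5y is y = Ce^(5x).
Apply y(0) = 13: C = 13.
Particular solution: y = 13e^(5x).


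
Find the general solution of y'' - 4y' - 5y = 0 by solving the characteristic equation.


Characteristic equation: r² - 4r - 5 = 0.
Factor: (r + 1)(r - 5) = 0 ⇒ r = -1, 5 (distinct real).
General solution: y = C₁e^(-x) + C₂e^(5x).


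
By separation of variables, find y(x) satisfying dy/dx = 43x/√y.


Separate: √y dy = 43x dx.
Integrate: (2/3)y^(3/2) = (43/2)x² + C.


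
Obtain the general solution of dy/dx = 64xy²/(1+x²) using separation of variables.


Separate: dy/y² = 64x/(1+x²) dx.
Integrate LHS: ∫ dy/y² = -1/y.
Integrate RHS via u = 1+x²: 32ln(1+x²) + C.
Result: -1/y = 32ln(1+x²) + C.


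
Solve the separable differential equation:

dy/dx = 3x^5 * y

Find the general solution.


Separate variables: dy/y = 3x^5 dx.
Integrate: ln|y| = (1/2)x^6 + C₀.
Exponentiate: y = Ce^((1/2)x^6).


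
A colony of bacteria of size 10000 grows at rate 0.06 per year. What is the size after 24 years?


The ODE dP/dt = 0.06P has solution P(t) = P(0)e^(0.06t).
Substitute P(0) = 10000 and t = 24: P(24) = 10000 e^(1.44) ≈ 42207.


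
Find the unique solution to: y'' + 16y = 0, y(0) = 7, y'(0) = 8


Characteristic roots of r² + 16 = 0 are ±4i, so y = C₁cos(4x) + C₂sin(4x).
Apply y(0) = 7: C₁ = 7. Differentiate and apply y'(0) = 8: 4·C₂ = 8, so C₂ = 2.
Particular solution: y = 7cos(4x) + 2sin(4x).


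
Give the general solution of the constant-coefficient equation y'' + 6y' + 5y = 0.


Characteristic equation: r² + 6r + 5 = 0.
Factor: (r + 5)(r + 1) = 0 ⇒ r = -5, -1 (distinct real).
General solution: y = C₁e^(-5x) + C₂e^(-x).


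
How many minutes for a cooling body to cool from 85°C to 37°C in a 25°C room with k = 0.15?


From T(t) = T_a + (T₀ - T_a)e^(-kt), set T(t) = 37:
(37 - 25) / (85 - 25) = e^(-0.15t), so t = -ln(0.200)/0.15 ≈ 10.7 minutes.


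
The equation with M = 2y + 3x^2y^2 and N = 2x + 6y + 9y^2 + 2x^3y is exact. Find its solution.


Check exactness: ∂M/∂y = 2 + 6x^2y and ∂N/∂x = 2 + 6x^2y; equal, so the equation is exact.
Integrate M with respect to x (treating y as constant): ∫M dx = 2xy + x^3y^2 + h(y).
Differentiate w.r.t. y and set equal to N: the x-dependent terms already match, leaving h'(y) = 6y + 9y^2. Integrate: h(y) = 3y^2 + 3y^3.
So F(x,y) = 2xy + 3y^2 + 3y^3 + x^3y^2.
General solution: 2xy + 3y^2 + 3y^3 + x^3y^2 = C.


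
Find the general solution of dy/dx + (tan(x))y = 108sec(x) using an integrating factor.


P(x) = tan(x) ⇒ μ = e^(∫tan(x)dx) = sec(x).
(sec(x) y)' = 108sec²(x) ⇒ sec(x) y = 108tan(x) + C.
Multiply by cos(x): y = 108sin(x) + C·cos(x).


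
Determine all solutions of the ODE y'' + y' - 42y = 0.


Characteristic equation: r² + r - 42 = 0.
Factor: (r - 6)(r + 7) = 0 ⇒ r = 6, -7 (distinct real).
General solution: y = C₁e^(6x) + C₂e^(-7x).


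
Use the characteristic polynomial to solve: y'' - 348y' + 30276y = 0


Characteristic equation: r² - 348r + 30276 = 0, i.e. (r - 174)² = 0.
Repeated root r = 174; include an x factor for the second linearly independent solution.
General solution: y = (C₁ + C₂x)e^(174x).


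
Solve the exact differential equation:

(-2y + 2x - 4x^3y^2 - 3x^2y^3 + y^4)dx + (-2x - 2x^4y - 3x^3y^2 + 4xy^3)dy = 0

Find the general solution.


Check exactness: ∂M/∂y = -2 - 8x^3y - 9x^2y^2 + 4y^3 and ∂N/∂x = -2 - 8x^3y - 9x^2y^2 + 4y^3; equal, so the equation is exact.
Integrate M with respect to x (treating y as constant): ∫M dx = -2xy + x^2 - x^4y^2 - x^3y^3 + xy^4 + h(y).
Differentiate w.r.t. y and set equal to N: all terms match, so h'(y) = 0 and h is a constant absorbed into C.
General solution: -2xy + x^2 - x^4y^2 - x^3y^3 + xy^4 = C.


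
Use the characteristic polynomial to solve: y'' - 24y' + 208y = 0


Characteristic equation: r² - 24r + 208 = 0.
Discriminant is negative; roots r = 12 ± 8i (complex conjugate pair).
General solution uses e^(α x)(C₁ cos(β x) + C₂ sin(β x)): y = e^(12x)(C₁cos(8x) + C₂sin(8x)).


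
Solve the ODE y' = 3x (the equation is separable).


Integrate both sides with respect to x: y = ∫ 3x dx = (3/2)x^2 + C.


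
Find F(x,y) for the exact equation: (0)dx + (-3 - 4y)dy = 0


Check exactness: ∂M/∂y = 0 and ∂N/∂x = 0; equal, so the equation is exact.
Integrate M with respect to x (treating y as constant): ∫M dx = 0 + h(y).
Differentiate w.r.t. y and set equal to N: the x-dependent terms already match, leaving h'(y) = -3 - 4y. Integrate: h(y) = -3y - 2y^2.
So F(x,y) = -3y - 2y^2.
General solution: -3y - 2y^2 = C.


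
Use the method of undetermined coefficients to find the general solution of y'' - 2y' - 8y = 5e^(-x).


Characteristic roots of r² - 2r - 8 = 0 are 4, -2.
y_h = C₁e^(4x) + C₂e^(-2x).
Forcing exponent -1 is not a characteristic root; try y_p = Ae^(-x).
Substitute: A·(1 + (-2)·-1 + (-8)) = A·-5 = 5, so A = -1.
General solution: y = C₁e^(4x) + C₂e^(-2x) - e^(-x).


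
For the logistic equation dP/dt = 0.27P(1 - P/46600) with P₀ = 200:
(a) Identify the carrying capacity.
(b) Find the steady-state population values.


Logistic ODE dP/dt = 0.27P(1 - P/46600) has equilibria where dP/dt = 0, i.e. P = 0 or P = 46600.
The coefficient (1 - P/K) = 0 when P = K, identifying K = 46600 as the carrying capacity.
(a) K = 46600; (b) equilibria P = 0 and P = 46600.


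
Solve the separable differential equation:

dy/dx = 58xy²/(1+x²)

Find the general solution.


Separate: dy/y² = 58x/(1+x²) dx.
Integrate LHS: ∫ dy/y² = -1/y.
Integrate RHS via u = 1+x²: 29ln(1+x²) + C.
Result: -1/y = 29ln(1+x²) + C.


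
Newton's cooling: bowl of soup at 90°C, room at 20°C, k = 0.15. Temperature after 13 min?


Newton's law: dT/dt = -k(T - T_a) has solution T(t) = T_a + (T₀ - T_a)e^(-kt).
Plug in T_a = 20, T₀ = 90, k = 0.15, t = 13: T(13) = 20 + (70)e^(-1.95) ≈ 30.0°C.


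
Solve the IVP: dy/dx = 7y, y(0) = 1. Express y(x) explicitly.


General solution of y' = 7y is y = Ce^(7x).
Apply y(0) = 1: C = 1.
Particular solution: y = e^(7x).


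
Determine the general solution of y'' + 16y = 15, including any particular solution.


Homogeneous part: r² + 16 = 0 ⇒ r = ±4i, so y_h = C₁cos(4x) + C₂sin(4x).
Try constant y_p = A; plug in: 16A = 15 ⇒ A = 15/16.
General solution: y = C₁cos(4x) + C₂sin(4x) + 15/16.


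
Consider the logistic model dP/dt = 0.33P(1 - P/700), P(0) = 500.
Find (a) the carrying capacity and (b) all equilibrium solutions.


Logistic ODE dP/dt = 0.33P(1 - P/700) has equilibria where dP/dt = 0, i.e. P = 0 or P = 700.
The coefficient (1 - P/K) = 0 when P = K, identifying K = 700 as the carrying capacity.
(a) K = 700; (b) equilibria P = 0 and P = 700.


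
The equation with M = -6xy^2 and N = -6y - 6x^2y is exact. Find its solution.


Check exactness: ∂M/∂y = -12xy and ∂N/∂x = -12xy; equal, so the equation is exact.
Integrate M with respect to x (treating y as constant): ∫M dx = -3x^2y^2 + h(y).
Differentiate w.r.t. y and set equal to N: the x-dependent terms already match, leaving h'(y) = -6y. Integrate: h(y) = -3y^2.
So F(x,y) = -3y^2 - 3x^2y^2.
General solution: -3y^2 - 3x^2y^2 = C.


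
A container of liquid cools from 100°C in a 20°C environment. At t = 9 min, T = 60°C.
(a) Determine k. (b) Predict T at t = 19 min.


Newton's law: T(t) = T_a + (T₀ - T_a)e^(-kt).
(a) Use T(9) = 60: (60 - 20)/(100 - 20) = e^(-k·9), so k = -ln(0.500)/9 ≈ 0.0770.
(b) Apply k to t = 19: T(19) = 20 + (80)e^(-1.463) ≈ 38.5°C.


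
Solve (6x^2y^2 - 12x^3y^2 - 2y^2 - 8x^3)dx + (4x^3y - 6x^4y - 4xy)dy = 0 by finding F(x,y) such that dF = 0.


Check exactness: ∂M/∂y = 12x^2y - 24x^3y - 4y and ∂N/∂x = 12x^2y - 24x^3y - 4y; equal, so the equation is exact.
Integrate M with respect to x (treating y as constant): ∫M dx = 2x^3y^2 - 3x^4y^2 - 2xy^2 - 2x^4 + h(y).
Differentiate w.r.t. y and set equal to N: all terms match, so h'(y) = 0 and h is a constant absorbed into C.
General solution: 2x^3y^2 - 3x^4y^2 - 2xy^2 - 2x^4 = C.


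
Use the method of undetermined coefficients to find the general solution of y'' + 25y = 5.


Homogeneous part: r² + 25 = 0 ⇒ r = ±5i, so y_h = C₁cos(5x) + C₂sin(5x).
Try constant y_p = A; plug in: 25A = 5 ⇒ A = 1/5.
General solution: y = C₁cos(5x) + C₂sin(5x) + 1/5.


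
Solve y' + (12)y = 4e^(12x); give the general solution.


P(x) = 12 ⇒ μ = e^(12x).
(μ y)' = 4e^(24x) ⇒ μ y = (4/24)e^(24x) + C.
Divide by μ: y = (1/6)e^(12x) + Ce^(-12x).


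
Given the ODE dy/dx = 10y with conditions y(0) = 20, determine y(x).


General solution of y' = 10y is y = Ce^(10x).
Apply y(0) = 20: C = 20.
Particular solution: y = 20e^(10x).


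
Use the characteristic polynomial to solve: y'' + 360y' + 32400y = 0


Characteristic equation: r² + 360r + 32400 = 0, i.e. (r + 180)² = 0.
Repeated root r = -180; include an x factor for the second linearly independent solution.
General solution: y = (C₁ + C₂x)e^(-180x).


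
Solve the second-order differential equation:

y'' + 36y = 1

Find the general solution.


Homogeneous part: r² + 36 = 0 ⇒ r = ±6i, so y_h = C₁cos(6x) + C₂sin(6x).
Try constant y_p = A; plug in: 36A = 1 ⇒ A = 1/36.
General solution: y = C₁cos(6x) + C₂sin(6x) + 1/36.


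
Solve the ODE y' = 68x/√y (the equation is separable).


Separate: √y dy = 68x dx.
Integrate: (2/3)y^(3/2) = 34x² + C.


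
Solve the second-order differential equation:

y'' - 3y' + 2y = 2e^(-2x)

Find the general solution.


Characteristic roots of r² - 3r + 2 = 0 are 2, 1.
y_h = C₁e^(2x) + C₂e^(x).
Forcing exponent -2 is not a characteristic root; try y_p = Ae^(-2x).
Substitute: A·(4 + (-3)·-2 + (2)) = A·12 = 2, so A = 1/6.
General solution: y = C₁e^(2x) + C₂e^(x) + (1/6)e^(-2x).


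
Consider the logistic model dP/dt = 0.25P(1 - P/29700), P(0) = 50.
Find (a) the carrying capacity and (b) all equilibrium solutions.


Logistic ODE dP/dt = 0.25P(1 - P/29700) has equilibria where dP/dt = 0, i.e. P = 0 or P = 29700.
The coefficient (1 - P/K) = 0 when P = K, identifying K = 29700 as the carrying capacity.
(a) K = 29700; (b) equilibria P = 0 and P = 29700.


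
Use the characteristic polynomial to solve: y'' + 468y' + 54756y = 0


Characteristic equation: r² + 468r + 54756 = 0, i.e. (r + 234)² = 0.
Repeated root r = -234; include an x factor for the second linearly independent solution.
General solution: y = (C₁ + C₂x)e^(-234x).


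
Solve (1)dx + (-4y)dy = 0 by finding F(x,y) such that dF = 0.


Check exactness: ∂M/∂y = 0 and ∂N/∂x = 0; equal, so the equation is exact.
Integrate M with respect to x (treating y as constant): ∫M dx = x + h(y).
Differentiate w.r.t. y and set equal to N: the x-dependent terms already match, leaving h'(y) = -4y. Integrate: h(y) = -2y^2.
So F(x,y) = -2y^2 + x.
General solution: -2y^2 + x = C.


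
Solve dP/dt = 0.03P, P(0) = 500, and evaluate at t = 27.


The ODE dP/dt = 0.03P has solution P(t) = P(0)e^(0.03t).
Substitute P(0) = 500 and t = 27: P(27) = 500 e^(0.81) ≈ 1124.


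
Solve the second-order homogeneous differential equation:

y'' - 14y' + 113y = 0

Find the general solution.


Characteristic equation: r² - 14r + 113 = 0.
Discriminant is negative; roots r = 7 ± 8i (complex conjugate pair).
General solution uses e^(α x)(C₁ cos(β x) + C₂ sin(β x)): y = e^(7x)(C₁cos(8x) + C₂sin(8x)).


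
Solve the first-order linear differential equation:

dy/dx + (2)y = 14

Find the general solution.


P(x) = 2, Q(x) = 14; integrating factor μ = e^(2x).
(μ y)' = 14e^(2x) ⇒ μ y = 7e^(2x) + C.
Divide by μ: y = 7 + Ce^(-2x).


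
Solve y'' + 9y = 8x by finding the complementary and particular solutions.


Homogeneous: r² + 9 = 0 ⇒ r = ±3i, y_h = C₁cos(3x) + C₂sin(3x).
Polynomial forcing; try y_p = Ax + B. Then y_p'' + 9 y_p = 9(Ax + B) = 8x, so B = 0 and A = 8/9.
General solution: y = C₁cos(3x) + C₂sin(3x) + (8/9)x.


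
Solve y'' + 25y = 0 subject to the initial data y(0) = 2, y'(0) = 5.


Characteristic roots of r² + 25 = 0 are ±5i, so y = C₁cos(5x) + C₂sin(5x).
Apply y(0) = 2: C₁ = 2. Differentiate and apply y'(0) = 5: 5·C₂ = 5, so C₂ = 1.
Particular solution: y = 2cos(5x) + sin(5x).


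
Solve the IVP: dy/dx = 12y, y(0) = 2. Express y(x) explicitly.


General solution of y' = 12y is y = Ce^(12x).
Apply y(0) = 2: C = 2.
Particular solution: y = 2e^(12x).


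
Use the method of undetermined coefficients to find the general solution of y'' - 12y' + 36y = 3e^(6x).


Characteristic polynomial (r - 6)² = 0; repeated root r = 6.
y_h = (C₁ + C₂x)e^(6x). Forcing matches the repeated root (resonance), so try y_p = Ax² e^(6x).
Substitute and solve for A: 2A = 3, so A = 3/2.
General solution: y = (C₁ + C₂x + (3/2)x²)e^(6x).


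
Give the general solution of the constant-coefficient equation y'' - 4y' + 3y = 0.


Characteristic equation: r² - 4r + 3 = 0.
Factor: (r - 3)(r - 1) = 0 ⇒ r = 3, 1 (distinct real).
General solution: y = C₁e^(3x) + C₂e^(x).


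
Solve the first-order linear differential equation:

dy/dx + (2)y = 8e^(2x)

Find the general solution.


P(x) = 2 ⇒ μ = e^(2x).
(μ y)' = 8e^(4x) ⇒ μ y = (8/4)e^(4x) + C.
Divide by μ: y = 2e^(2x) + Ce^(-2x).


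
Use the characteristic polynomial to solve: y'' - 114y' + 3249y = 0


Characteristic equation: r² - 114r + 3249 = 0, i.e. (r - 57)² = 0.
Repeated root r = 57; include an x factor for the second linearly independent solution.
General solution: y = (C₁ + C₂x)e^(57x).


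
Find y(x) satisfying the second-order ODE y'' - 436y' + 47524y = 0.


Characteristic equation: r² - 436r + 47524 = 0, i.e. (r - 218)² = 0.
Repeated root r = 218; include an x factor for the second linearly independent solution.
General solution: y = (C₁ + C₂x)e^(218x).


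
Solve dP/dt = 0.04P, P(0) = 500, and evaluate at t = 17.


The ODE dP/dt = 0.04P has solution P(t) = P(0)e^(0.04t).
Substitute P(0) = 500 and t = 17: P(17) = 500 e^(0.68) ≈ 987.
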